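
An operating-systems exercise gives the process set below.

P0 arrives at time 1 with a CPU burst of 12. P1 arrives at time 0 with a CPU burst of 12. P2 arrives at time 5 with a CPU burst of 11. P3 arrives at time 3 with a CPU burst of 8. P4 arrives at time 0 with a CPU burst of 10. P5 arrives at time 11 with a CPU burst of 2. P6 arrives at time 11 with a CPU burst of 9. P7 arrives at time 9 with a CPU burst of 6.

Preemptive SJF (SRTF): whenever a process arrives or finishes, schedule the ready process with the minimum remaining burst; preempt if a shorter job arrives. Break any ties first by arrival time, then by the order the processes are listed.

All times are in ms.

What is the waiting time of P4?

Gantt: | P4 0-10 | P7 10-11 | P5 11-13 | P7 13-18 | P3 18-26 | P6 26-35 | P2 35-46 | P1 46-58 | P0 58-70 |
Completion: P0=70  P1=58  P2=46  P3=26  P4=10  P5=13  P6=35  P7=18
Waiting(P4) = turnaround − burst = 10 − 10 = 0

0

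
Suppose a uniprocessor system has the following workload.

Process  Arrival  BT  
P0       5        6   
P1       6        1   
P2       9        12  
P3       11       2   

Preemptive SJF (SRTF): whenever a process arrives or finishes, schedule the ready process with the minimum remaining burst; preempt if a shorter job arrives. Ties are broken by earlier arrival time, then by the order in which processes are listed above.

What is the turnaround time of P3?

3

Gantt: | idle 0-5 | P0 5-6 | P1 6-7 | P0 7-12 | P3 12-14 | P2 14-26 |
Completion: P0=12  P1=7  P2=26  P3=14
Turnaround (C−A): P0=7  P1=1  P2=17  P3=3
Turnaround(P3) = completion − arrival = 14 − 11 = 3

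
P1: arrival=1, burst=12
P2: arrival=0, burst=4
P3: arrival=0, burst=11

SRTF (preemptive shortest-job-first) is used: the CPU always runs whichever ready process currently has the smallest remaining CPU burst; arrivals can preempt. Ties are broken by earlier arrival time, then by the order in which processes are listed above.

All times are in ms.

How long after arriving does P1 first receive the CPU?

14

Gantt: | P2 0-4 | P3 4-15 | P1 15-27 |
Completion: P1=27  P2=4  P3=15
Turnaround (C−A): P1=26  P2=4  P3=15
Response(P1) = first start − arrival = 15 − 1 = 14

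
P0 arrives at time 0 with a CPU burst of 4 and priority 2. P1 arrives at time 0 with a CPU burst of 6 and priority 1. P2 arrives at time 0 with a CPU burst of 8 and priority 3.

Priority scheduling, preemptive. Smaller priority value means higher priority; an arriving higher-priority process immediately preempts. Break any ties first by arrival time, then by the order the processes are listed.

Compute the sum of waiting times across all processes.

16

Timeline: | P1 0-6 | P0 6-10 | P2 10-18 |
Completion: P0=10  P1=6  P2=18
Waiting = turnaround − burst: P0=6, P1=0, P2=10
Total waiting = 6 + 0 + 10 = 16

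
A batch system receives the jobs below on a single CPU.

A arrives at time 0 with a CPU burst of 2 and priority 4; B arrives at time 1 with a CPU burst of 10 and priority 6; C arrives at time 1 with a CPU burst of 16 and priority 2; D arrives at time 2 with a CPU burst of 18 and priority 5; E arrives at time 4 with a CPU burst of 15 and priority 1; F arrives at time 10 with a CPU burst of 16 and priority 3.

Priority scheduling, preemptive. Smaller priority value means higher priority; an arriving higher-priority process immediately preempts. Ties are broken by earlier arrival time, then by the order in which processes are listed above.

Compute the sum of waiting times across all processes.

Timeline: | A 0-1 | C 1-4 | E 4-19 | C 19-32 | F 32-48 | A 48-49 | D 49-67 | B 67-77 |
Completion: A=49  B=77  C=32  D=67  E=19  F=48
Turnaround (C−A): A=49  B=76  C=31  D=65  E=15  F=38
Waiting = turnaround − burst: A=47, B=66, C=15, D=47, E=0, F=22
Total waiting = 47 + 66 + 15 + 47 + 0 + 22 = 197

197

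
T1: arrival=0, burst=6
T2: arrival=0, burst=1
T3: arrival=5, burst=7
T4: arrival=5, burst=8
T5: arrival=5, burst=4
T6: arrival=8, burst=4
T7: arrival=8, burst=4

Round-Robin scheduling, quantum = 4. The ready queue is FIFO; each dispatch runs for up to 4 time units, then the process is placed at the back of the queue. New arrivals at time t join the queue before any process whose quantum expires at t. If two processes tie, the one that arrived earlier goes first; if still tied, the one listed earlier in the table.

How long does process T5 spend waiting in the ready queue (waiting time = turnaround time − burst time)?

10

Schedule: | T1 0-4 | T2 4-5 | T1 5-7 | T3 7-11 | T4 11-15 | T5 15-19 | T6 19-23 | T7 23-27 | T3 27-30 | T4 30-34 |
Completion: T1=7  T2=5  T3=30  T4=34  T5=19  T6=23  T7=27
Waiting(T5) = turnaround − burst = 14 − 4 = 10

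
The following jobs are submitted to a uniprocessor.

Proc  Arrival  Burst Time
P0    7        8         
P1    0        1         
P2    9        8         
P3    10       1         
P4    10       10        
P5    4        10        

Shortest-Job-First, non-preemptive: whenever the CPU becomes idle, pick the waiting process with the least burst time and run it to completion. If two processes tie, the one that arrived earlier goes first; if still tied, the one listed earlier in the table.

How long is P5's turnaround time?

Gantt: | P1 0-1 | idle 1-4 | P5 4-14 | P3 14-15 | P0 15-23 | P2 23-31 | P4 31-41 |
Completion: P0=23  P1=1  P2=31  P3=15  P4=41  P5=14
Turnaround (C−A): P0=16  P1=1  P2=22  P3=5  P4=31  P5=10
Turnaround(P5) = completion − arrival = 14 − 4 = 10

10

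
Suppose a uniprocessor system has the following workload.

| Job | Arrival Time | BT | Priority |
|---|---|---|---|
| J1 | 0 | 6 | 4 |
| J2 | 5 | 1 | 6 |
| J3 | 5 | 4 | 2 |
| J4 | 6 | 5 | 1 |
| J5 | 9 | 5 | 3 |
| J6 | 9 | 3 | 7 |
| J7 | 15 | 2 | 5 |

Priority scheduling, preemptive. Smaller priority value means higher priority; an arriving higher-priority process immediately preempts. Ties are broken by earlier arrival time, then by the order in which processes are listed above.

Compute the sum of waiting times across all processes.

Timeline: | J1 0-5 | J3 5-6 | J4 6-11 | J3 11-14 | J5 14-19 | J1 19-20 | J7 20-22 | J2 22-23 | J6 23-26 |
Completion: J1=20  J2=23  J3=14  J4=11  J5=19  J6=26  J7=22
Waiting = turnaround − burst: J1=14, J2=17, J3=5, J4=0, J5=5, J6=14, J7=5
Total waiting = 14 + 17 + 5 + 0 + 5 + 14 + 5 = 60

60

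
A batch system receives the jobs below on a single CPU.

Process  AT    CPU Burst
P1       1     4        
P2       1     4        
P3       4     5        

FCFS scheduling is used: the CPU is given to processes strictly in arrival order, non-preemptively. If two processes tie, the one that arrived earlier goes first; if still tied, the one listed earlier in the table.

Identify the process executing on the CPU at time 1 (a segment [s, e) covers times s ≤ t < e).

Schedule: | idle 0-1 | P1 1-5 | P2 5-9 | P3 9-14 |
Completion: P1=5  P2=9  P3=14

P1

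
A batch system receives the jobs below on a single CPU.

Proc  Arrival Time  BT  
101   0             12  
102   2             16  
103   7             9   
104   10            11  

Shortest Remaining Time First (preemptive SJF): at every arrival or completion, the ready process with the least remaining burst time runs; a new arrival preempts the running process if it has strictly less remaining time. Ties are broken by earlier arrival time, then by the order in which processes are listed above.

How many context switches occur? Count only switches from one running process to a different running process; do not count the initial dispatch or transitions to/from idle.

3

Timeline: | 101 0-12 | 103 12-21 | 104 21-32 | 102 32-48 |
Completion: 101=12  102=48  103=21  104=32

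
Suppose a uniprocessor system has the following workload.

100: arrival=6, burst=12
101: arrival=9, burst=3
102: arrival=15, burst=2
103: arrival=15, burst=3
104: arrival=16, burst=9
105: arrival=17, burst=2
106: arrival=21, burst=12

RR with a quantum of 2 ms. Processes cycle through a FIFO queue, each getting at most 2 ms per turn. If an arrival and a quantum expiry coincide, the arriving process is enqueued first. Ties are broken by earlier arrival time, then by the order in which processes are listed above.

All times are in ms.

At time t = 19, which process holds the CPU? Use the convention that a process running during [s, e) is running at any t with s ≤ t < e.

Gantt: | idle 0-6 | 100 6-10 | 101 10-12 | 100 12-14 | 101 14-15 | 100 15-17 | 102 17-19 | 103 19-21 | 104 21-23 | 105 23-25 | 100 25-27 | 106 27-29 | 103 29-30 | 104 30-32 | 100 32-34 | 106 34-36 | 104 36-38 | 106 38-40 | 104 40-42 | 106 42-44 | 104 44-45 | 106 45-49 |
Completion: 100=34  101=15  102=19  103=30  104=45  105=25  106=49
Turnaround (C−A): 100=28  101=6  102=4  103=15  104=29  105=8  106=28

103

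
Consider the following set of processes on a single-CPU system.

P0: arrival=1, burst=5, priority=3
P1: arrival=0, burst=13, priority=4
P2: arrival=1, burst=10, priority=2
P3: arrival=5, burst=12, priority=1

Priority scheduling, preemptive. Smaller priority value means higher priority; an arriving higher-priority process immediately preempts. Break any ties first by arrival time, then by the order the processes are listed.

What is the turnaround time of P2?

22

Schedule: | P1 0-1 | P2 1-5 | P3 5-17 | P2 17-23 | P0 23-28 | P1 28-40 |
Completion: P0=28  P1=40  P2=23  P3=17
Turnaround(P2) = completion − arrival = 23 − 1 = 22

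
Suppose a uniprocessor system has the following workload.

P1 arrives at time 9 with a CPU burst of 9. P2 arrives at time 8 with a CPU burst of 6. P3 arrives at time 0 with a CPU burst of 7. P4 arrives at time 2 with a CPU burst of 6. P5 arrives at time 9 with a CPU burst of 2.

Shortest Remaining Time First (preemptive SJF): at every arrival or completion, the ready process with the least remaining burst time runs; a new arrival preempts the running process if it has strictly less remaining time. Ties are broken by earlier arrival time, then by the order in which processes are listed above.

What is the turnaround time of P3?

7

Schedule: | P3 0-7 | P4 7-9 | P5 9-11 | P4 11-15 | P2 15-21 | P1 21-30 |
Completion: P1=30  P2=21  P3=7  P4=15  P5=11
Turnaround(P3) = completion − arrival = 7 − 0 = 7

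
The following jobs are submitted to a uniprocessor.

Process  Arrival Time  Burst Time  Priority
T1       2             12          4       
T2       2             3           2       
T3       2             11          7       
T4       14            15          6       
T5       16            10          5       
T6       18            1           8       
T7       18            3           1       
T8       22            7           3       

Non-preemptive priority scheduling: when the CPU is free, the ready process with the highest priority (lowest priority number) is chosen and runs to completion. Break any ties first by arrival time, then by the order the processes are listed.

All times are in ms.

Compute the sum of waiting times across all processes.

139

Gantt: | idle 0-2 | T2 2-5 | T1 5-17 | T5 17-27 | T7 27-30 | T8 30-37 | T4 37-52 | T3 52-63 | T6 63-64 |
Completion: T1=17  T2=5  T3=63  T4=52  T5=27  T6=64  T7=30  T8=37
Turnaround (C−A): T1=15  T2=3  T3=61  T4=38  T5=11  T6=46  T7=12  T8=15
Waiting = turnaround − burst: T1=3, T2=0, T3=50, T4=23, T5=1, T6=45, T7=9, T8=8
Total waiting = 3 + 0 + 50 + 23 + 1 + 45 + 9 + 8 = 139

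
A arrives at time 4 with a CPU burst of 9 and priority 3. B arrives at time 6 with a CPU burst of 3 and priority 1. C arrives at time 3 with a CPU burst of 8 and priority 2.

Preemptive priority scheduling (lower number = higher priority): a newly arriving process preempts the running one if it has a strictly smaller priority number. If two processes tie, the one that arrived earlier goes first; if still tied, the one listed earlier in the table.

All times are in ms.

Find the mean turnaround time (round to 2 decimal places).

Gantt: | idle 0-3 | C 3-6 | B 6-9 | C 9-14 | A 14-23 |
Completion: A=23  B=9  C=14
Turnaround (C−A): A=19  B=3  C=11
Turnaround times: A=19, B=3, C=11
Average turnaround = (19+3+11) / 3 = 33/3 = 11.00

11.00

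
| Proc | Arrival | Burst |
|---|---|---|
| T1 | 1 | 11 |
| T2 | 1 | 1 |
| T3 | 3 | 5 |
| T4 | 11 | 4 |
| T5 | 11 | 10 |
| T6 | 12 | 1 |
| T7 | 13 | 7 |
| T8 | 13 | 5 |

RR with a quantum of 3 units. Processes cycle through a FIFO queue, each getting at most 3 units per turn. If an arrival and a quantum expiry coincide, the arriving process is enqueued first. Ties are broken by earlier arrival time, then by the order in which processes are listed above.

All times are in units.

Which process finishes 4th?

T4

Gantt: | idle 0-1 | T1 1-4 | T2 4-5 | T3 5-8 | T1 8-11 | T3 11-13 | T4 13-16 | T5 16-19 | T1 19-22 | T6 22-23 | T7 23-26 | T8 26-29 | T4 29-30 | T5 30-33 | T1 33-35 | T7 35-38 | T8 38-40 | T5 40-43 | T7 43-44 | T5 44-45 |
Completion: T1=35  T2=5  T3=13  T4=30  T5=45  T6=23  T7=44  T8=40
Turnaround (C−A): T1=34  T2=4  T3=10  T4=19  T5=34  T6=11  T7=31  T8=27
Finish order: T2 → T3 → T6 → T4 → T1 → T8 → T7 → T5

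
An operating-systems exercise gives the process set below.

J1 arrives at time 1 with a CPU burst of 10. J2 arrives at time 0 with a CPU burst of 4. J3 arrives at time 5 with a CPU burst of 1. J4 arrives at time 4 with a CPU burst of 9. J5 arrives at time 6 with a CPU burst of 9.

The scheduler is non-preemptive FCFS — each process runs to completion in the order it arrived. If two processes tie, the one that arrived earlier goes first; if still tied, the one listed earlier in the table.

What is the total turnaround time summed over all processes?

Gantt: | J2 0-4 | J1 4-14 | J4 14-23 | J3 23-24 | J5 24-33 |
Completion: J1=14  J2=4  J3=24  J4=23  J5=33
Turnaround = completion − arrival: J1=13, J2=4, J3=19, J4=19, J5=27
Total turnaround = 13 + 4 + 19 + 19 + 27 = 82

82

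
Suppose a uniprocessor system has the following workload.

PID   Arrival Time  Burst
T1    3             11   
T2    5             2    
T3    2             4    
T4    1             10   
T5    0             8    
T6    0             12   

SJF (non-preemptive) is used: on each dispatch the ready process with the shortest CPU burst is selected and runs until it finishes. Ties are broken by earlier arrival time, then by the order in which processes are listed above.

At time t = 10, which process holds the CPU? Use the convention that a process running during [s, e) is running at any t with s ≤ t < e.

Timeline: | T5 0-8 | T2 8-10 | T3 10-14 | T4 14-24 | T1 24-35 | T6 35-47 |
Completion: T1=35  T2=10  T3=14  T4=24  T5=8  T6=47
Turnaround (C−A): T1=32  T2=5  T3=12  T4=23  T5=8  T6=47

T3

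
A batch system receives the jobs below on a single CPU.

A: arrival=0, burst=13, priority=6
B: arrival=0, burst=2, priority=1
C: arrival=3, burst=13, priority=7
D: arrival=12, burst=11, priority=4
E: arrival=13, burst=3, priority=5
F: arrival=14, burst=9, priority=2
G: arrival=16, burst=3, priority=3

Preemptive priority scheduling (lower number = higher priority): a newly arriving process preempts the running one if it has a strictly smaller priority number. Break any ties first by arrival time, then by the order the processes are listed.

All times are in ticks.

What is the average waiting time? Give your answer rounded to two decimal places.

Timeline: | B 0-2 | A 2-12 | D 12-14 | F 14-23 | G 23-26 | D 26-35 | E 35-38 | A 38-41 | C 41-54 |
Completion: A=41  B=2  C=54  D=35  E=38  F=23  G=26
Turnaround (C−A): A=41  B=2  C=51  D=23  E=25  F=9  G=10
Waiting times: A=28, B=0, C=38, D=12, E=22, F=0, G=7
Average waiting = (28+0+38+12+22+0+7) / 7 = 107/7 = 15.29

15.29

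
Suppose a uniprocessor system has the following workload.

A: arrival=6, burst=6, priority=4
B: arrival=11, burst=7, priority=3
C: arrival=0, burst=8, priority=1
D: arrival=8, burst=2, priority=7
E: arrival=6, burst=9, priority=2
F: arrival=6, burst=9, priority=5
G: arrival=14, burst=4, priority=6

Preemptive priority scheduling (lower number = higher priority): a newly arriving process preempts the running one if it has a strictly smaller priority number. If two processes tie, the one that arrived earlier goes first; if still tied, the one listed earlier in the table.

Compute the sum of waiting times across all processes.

110

Timeline: | C 0-8 | E 8-17 | B 17-24 | A 24-30 | F 30-39 | G 39-43 | D 43-45 |
Completion: A=30  B=24  C=8  D=45  E=17  F=39  G=43
Turnaround (C−A): A=24  B=13  C=8  D=37  E=11  F=33  G=29
Waiting = turnaround − burst: A=18, B=6, C=0, D=35, E=2, F=24, G=25
Total waiting = 18 + 6 + 0 + 35 + 2 + 24 + 25 = 110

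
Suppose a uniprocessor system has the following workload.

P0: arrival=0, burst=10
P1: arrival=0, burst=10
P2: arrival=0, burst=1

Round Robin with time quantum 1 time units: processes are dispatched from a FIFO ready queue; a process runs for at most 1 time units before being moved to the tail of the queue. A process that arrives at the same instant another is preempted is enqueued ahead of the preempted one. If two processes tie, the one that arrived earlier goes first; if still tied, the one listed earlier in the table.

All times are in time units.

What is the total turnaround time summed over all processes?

Gantt: | P0 0-1 | P1 1-2 | P2 2-3 | P0 3-4 | P1 4-5 | P0 5-6 | P1 6-7 | P0 7-8 | P1 8-9 | P0 9-10 | P1 10-11 | P0 11-12 | P1 12-13 | P0 13-14 | P1 14-15 | P0 15-16 | P1 16-17 | P0 17-18 | P1 18-19 | P0 19-20 | P1 20-21 |
Completion: P0=20  P1=21  P2=3
Turnaround (C−A): P0=20  P1=21  P2=3
Turnaround = completion − arrival: P0=20, P1=21, P2=3
Total turnaround = 20 + 21 + 3 = 44

44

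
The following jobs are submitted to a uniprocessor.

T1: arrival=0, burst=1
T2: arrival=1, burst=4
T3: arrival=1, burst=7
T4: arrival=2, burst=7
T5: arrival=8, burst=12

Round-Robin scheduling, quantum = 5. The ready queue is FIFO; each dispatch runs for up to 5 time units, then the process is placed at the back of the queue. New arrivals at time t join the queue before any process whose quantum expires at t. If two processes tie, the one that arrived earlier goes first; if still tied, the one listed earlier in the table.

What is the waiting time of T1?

Schedule: | T1 0-1 | T2 1-5 | T3 5-10 | T4 10-15 | T5 15-20 | T3 20-22 | T4 22-24 | T5 24-31 |
Completion: T1=1  T2=5  T3=22  T4=24  T5=31
Turnaround (C−A): T1=1  T2=4  T3=21  T4=22  T5=23
Waiting(T1) = turnaround − burst = 1 − 1 = 0

0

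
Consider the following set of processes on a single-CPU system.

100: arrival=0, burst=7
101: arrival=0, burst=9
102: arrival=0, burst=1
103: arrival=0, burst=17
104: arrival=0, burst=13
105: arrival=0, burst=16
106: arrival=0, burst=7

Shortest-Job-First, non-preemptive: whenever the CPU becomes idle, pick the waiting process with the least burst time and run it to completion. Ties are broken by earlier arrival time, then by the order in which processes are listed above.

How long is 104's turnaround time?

Timeline: | 102 0-1 | 100 1-8 | 106 8-15 | 101 15-24 | 104 24-37 | 105 37-53 | 103 53-70 |
Completion: 100=8  101=24  102=1  103=70  104=37  105=53  106=15
Turnaround (C−A): 100=8  101=24  102=1  103=70  104=37  105=53  106=15
Turnaround(104) = completion − arrival = 37 − 0 = 37

37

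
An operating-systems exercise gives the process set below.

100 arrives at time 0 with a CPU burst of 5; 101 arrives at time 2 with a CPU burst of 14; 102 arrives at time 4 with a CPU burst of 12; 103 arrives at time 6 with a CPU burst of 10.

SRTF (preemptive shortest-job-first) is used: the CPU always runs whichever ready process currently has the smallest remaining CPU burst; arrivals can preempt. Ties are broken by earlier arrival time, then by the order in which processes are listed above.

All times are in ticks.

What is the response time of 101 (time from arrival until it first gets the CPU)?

Gantt: | 100 0-5 | 102 5-6 | 103 6-16 | 102 16-27 | 101 27-41 |
Completion: 100=5  101=41  102=27  103=16
Turnaround (C−A): 100=5  101=39  102=23  103=10
Response(101) = first start − arrival = 27 − 2 = 25

25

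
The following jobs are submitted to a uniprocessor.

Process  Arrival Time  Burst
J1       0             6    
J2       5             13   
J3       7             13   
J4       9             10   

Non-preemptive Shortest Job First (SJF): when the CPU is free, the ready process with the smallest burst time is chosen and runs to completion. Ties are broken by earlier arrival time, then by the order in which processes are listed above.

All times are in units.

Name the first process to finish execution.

J1

Timeline: | J1 0-6 | J2 6-19 | J4 19-29 | J3 29-42 |
Completion: J1=6  J2=19  J3=42  J4=29
Turnaround (C−A): J1=6  J2=14  J3=35  J4=20
Finish order: J1 → J2 → J4 → J3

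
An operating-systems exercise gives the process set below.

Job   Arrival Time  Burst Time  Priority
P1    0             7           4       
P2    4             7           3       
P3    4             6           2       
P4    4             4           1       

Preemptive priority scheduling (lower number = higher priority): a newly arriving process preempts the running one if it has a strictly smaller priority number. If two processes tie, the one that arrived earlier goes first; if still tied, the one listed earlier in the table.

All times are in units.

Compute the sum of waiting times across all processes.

Timeline: | P1 0-4 | P4 4-8 | P3 8-14 | P2 14-21 | P1 21-24 |
Completion: P1=24  P2=21  P3=14  P4=8
Turnaround (C−A): P1=24  P2=17  P3=10  P4=4
Waiting = turnaround − burst: P1=17, P2=10, P3=4, P4=0
Total waiting = 17 + 10 + 4 + 0 = 31

31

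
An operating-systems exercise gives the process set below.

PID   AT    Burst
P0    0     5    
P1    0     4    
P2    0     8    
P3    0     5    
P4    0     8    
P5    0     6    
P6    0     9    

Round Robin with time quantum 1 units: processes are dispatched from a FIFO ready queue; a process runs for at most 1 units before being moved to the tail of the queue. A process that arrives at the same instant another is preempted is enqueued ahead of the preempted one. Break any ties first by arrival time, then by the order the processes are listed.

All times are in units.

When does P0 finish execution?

Timeline: | P0 0-1 | P1 1-2 | P2 2-3 | P3 3-4 | P4 4-5 | P5 5-6 | P6 6-7 | P0 7-8 | P1 8-9 | P2 9-10 | P3 10-11 | P4 11-12 | P5 12-13 | P6 13-14 | P0 14-15 | P1 15-16 | P2 16-17 | P3 17-18 | P4 18-19 | P5 19-20 | P6 20-21 | P0 21-22 | P1 22-23 | P2 23-24 | P3 24-25 | P4 25-26 | P5 26-27 | P6 27-28 | P0 28-29 | P2 29-30 | P3 30-31 | P4 31-32 | P5 32-33 | P6 33-34 | P2 34-35 | P4 35-36 | P5 36-37 | P6 37-38 | P2 38-39 | P4 39-40 | P6 40-41 | P2 41-42 | P4 42-43 | P6 43-45 |
Completion: P0=29  P1=23  P2=42  P3=31  P4=43  P5=37  P6=45
Turnaround (C−A): P0=29  P1=23  P2=42  P3=31  P4=43  P5=37  P6=45

29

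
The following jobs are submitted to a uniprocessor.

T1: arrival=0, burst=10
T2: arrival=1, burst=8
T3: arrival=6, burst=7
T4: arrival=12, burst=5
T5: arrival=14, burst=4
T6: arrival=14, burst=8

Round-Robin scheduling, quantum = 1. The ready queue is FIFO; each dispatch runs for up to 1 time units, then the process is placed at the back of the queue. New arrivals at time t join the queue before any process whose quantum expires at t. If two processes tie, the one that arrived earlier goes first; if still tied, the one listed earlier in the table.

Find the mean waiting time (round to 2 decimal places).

Schedule: | T1 0-1 | T2 1-2 | T1 2-3 | T2 3-4 | T1 4-5 | T2 5-6 | T1 6-7 | T3 7-8 | T2 8-9 | T1 9-10 | T3 10-11 | T2 11-12 | T1 12-13 | T3 13-14 | T4 14-15 | T2 15-16 | T1 16-17 | T5 17-18 | T6 18-19 | T3 19-20 | T4 20-21 | T2 21-22 | T1 22-23 | T5 23-24 | T6 24-25 | T3 25-26 | T4 26-27 | T2 27-28 | T1 28-29 | T5 29-30 | T6 30-31 | T3 31-32 | T4 32-33 | T1 33-34 | T5 34-35 | T6 35-36 | T3 36-37 | T4 37-38 | T6 38-42 |
Completion: T1=34  T2=28  T3=37  T4=38  T5=35  T6=42
Waiting times: T1=24, T2=19, T3=24, T4=21, T5=17, T6=20
Average waiting = (24+19+24+21+17+20) / 6 = 125/6 = 20.83

20.83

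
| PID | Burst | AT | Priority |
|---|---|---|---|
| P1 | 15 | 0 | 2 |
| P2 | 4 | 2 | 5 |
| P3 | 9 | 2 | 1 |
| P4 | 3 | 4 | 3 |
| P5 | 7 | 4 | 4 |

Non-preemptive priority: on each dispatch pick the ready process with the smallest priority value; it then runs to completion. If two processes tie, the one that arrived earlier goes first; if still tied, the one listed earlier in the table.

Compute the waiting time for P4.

20

Schedule: | P1 0-15 | P3 15-24 | P4 24-27 | P5 27-34 | P2 34-38 |
Completion: P1=15  P2=38  P3=24  P4=27  P5=34
Turnaround (C−A): P1=15  P2=36  P3=22  P4=23  P5=30
Waiting(P4) = turnaround − burst = 23 − 3 = 20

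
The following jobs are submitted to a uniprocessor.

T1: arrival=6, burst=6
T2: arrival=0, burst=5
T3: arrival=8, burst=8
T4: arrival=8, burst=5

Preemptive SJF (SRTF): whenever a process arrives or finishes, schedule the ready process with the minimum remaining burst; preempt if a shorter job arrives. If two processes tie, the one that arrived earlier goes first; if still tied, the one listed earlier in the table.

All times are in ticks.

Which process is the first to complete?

Schedule: | T2 0-5 | idle 5-6 | T1 6-12 | T4 12-17 | T3 17-25 |
Completion: T1=12  T2=5  T3=25  T4=17
Turnaround (C−A): T1=6  T2=5  T3=17  T4=9
Finish order: T2 → T1 → T4 → T3

T2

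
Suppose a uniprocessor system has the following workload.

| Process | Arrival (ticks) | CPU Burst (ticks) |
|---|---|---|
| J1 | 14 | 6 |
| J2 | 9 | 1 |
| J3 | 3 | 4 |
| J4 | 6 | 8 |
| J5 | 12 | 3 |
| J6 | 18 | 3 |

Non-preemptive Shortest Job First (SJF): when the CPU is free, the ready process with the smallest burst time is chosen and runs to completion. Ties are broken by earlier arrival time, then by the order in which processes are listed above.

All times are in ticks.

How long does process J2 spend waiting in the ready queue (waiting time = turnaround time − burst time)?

Gantt: | idle 0-3 | J3 3-7 | J4 7-15 | J2 15-16 | J5 16-19 | J6 19-22 | J1 22-28 |
Completion: J1=28  J2=16  J3=7  J4=15  J5=19  J6=22
Waiting(J2) = turnaround − burst = 7 − 1 = 6

6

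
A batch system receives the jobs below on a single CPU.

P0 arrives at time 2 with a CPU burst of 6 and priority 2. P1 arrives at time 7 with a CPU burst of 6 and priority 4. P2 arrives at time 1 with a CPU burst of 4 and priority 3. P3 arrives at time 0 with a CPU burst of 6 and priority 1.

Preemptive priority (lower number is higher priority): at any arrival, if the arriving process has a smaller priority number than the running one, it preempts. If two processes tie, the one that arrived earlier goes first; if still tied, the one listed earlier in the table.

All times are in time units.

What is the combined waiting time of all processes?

Timeline: | P3 0-6 | P0 6-12 | P2 12-16 | P1 16-22 |
Completion: P0=12  P1=22  P2=16  P3=6
Waiting = turnaround − burst: P0=4, P1=9, P2=11, P3=0
Total waiting = 4 + 9 + 11 + 0 = 24

24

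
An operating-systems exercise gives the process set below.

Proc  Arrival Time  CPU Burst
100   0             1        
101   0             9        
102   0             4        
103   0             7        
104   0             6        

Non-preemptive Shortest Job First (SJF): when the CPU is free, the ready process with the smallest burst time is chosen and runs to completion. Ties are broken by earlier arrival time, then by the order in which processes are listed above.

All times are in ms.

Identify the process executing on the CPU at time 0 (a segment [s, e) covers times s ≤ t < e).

Timeline: | 100 0-1 | 102 1-5 | 104 5-11 | 103 11-18 | 101 18-27 |
Completion: 100=1  101=27  102=5  103=18  104=11
Turnaround (C−A): 100=1  101=27  102=5  103=18  104=11

100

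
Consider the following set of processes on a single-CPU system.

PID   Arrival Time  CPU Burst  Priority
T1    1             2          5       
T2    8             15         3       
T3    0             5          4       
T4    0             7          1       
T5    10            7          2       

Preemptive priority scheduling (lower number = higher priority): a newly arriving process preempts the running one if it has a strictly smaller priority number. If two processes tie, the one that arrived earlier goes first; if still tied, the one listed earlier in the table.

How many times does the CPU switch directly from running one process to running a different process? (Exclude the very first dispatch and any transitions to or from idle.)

Gantt: | T4 0-7 | T3 7-8 | T2 8-10 | T5 10-17 | T2 17-30 | T3 30-34 | T1 34-36 |
Completion: T1=36  T2=30  T3=34  T4=7  T5=17

6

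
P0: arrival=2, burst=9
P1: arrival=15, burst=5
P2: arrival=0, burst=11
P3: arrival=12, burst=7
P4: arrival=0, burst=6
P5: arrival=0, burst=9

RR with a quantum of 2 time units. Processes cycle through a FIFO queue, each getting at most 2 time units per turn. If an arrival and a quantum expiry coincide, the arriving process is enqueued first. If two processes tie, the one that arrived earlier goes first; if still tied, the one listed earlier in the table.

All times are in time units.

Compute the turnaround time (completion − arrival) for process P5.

43

Timeline: | P2 0-2 | P4 2-4 | P5 4-6 | P0 6-8 | P2 8-10 | P4 10-12 | P5 12-14 | P0 14-16 | P2 16-18 | P3 18-20 | P4 20-22 | P5 22-24 | P1 24-26 | P0 26-28 | P2 28-30 | P3 30-32 | P5 32-34 | P1 34-36 | P0 36-38 | P2 38-40 | P3 40-42 | P5 42-43 | P1 43-44 | P0 44-45 | P2 45-46 | P3 46-47 |
Completion: P0=45  P1=44  P2=46  P3=47  P4=22  P5=43
Turnaround(P5) = completion − arrival = 43 − 0 = 43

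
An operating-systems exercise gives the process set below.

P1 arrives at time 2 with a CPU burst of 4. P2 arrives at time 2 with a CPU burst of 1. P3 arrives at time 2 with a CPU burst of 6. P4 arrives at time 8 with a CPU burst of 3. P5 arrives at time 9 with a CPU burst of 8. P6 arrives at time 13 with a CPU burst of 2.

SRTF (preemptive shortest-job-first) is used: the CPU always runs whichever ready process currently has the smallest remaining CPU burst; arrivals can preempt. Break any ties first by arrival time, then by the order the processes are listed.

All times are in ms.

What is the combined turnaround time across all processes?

Timeline: | idle 0-2 | P2 2-3 | P1 3-7 | P3 7-8 | P4 8-11 | P3 11-13 | P6 13-15 | P3 15-18 | P5 18-26 |
Completion: P1=7  P2=3  P3=18  P4=11  P5=26  P6=15
Turnaround (C−A): P1=5  P2=1  P3=16  P4=3  P5=17  P6=2
Turnaround = completion − arrival: P1=5, P2=1, P3=16, P4=3, P5=17, P6=2
Total turnaround = 5 + 1 + 16 + 3 + 17 + 2 = 44

44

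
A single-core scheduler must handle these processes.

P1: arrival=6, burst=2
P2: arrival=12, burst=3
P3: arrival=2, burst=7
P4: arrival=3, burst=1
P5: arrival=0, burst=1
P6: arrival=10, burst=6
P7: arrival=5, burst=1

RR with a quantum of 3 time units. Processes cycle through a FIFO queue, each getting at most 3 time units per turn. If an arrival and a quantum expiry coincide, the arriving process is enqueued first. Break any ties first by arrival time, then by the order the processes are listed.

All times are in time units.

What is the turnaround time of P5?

1

Schedule: | P5 0-1 | idle 1-2 | P3 2-5 | P4 5-6 | P7 6-7 | P3 7-10 | P1 10-12 | P6 12-15 | P3 15-16 | P2 16-19 | P6 19-22 |
Completion: P1=12  P2=19  P3=16  P4=6  P5=1  P6=22  P7=7
Turnaround (C−A): P1=6  P2=7  P3=14  P4=3  P5=1  P6=12  P7=2
Turnaround(P5) = completion − arrival = 1 − 0 = 1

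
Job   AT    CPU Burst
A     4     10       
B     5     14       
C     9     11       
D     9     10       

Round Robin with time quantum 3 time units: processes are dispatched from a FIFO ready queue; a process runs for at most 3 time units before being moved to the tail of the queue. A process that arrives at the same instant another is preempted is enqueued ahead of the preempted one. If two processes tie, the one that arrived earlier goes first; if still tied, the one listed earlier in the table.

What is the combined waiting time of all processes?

Gantt: | idle 0-4 | A 4-7 | B 7-10 | A 10-13 | C 13-16 | D 16-19 | B 19-22 | A 22-25 | C 25-28 | D 28-31 | B 31-34 | A 34-35 | C 35-38 | D 38-41 | B 41-44 | C 44-46 | D 46-47 | B 47-49 |
Completion: A=35  B=49  C=46  D=47
Turnaround (C−A): A=31  B=44  C=37  D=38
Waiting = turnaround − burst: A=21, B=30, C=26, D=28
Total waiting = 21 + 30 + 26 + 28 = 105

105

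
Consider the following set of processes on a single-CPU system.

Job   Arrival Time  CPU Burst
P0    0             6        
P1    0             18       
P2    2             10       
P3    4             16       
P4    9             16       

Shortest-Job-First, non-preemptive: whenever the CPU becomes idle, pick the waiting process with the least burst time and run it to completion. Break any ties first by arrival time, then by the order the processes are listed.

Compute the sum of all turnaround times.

Schedule: | P0 0-6 | P2 6-16 | P3 16-32 | P4 32-48 | P1 48-66 |
Completion: P0=6  P1=66  P2=16  P3=32  P4=48
Turnaround = completion − arrival: P0=6, P1=66, P2=14, P3=28, P4=39
Total turnaround = 6 + 66 + 14 + 28 + 39 = 153

153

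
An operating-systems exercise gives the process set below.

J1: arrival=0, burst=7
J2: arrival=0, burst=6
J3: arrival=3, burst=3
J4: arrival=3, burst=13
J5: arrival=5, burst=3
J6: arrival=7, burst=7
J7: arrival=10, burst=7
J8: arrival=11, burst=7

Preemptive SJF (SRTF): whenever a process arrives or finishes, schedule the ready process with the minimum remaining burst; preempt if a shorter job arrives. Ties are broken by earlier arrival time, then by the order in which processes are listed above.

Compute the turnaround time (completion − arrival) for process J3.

6

Schedule: | J2 0-6 | J3 6-9 | J5 9-12 | J1 12-19 | J6 19-26 | J7 26-33 | J8 33-40 | J4 40-53 |
Completion: J1=19  J2=6  J3=9  J4=53  J5=12  J6=26  J7=33  J8=40
Turnaround(J3) = completion − arrival = 9 − 3 = 6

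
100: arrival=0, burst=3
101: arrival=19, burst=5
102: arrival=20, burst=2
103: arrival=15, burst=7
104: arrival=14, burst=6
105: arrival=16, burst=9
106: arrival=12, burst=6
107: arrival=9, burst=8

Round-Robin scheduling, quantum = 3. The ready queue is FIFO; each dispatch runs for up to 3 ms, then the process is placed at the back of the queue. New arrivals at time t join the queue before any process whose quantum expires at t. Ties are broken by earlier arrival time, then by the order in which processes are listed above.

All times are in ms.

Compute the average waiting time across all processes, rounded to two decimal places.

17.13

Gantt: | 100 0-3 | idle 3-9 | 107 9-12 | 106 12-15 | 107 15-18 | 104 18-21 | 103 21-24 | 106 24-27 | 105 27-30 | 107 30-32 | 101 32-35 | 102 35-37 | 104 37-40 | 103 40-43 | 105 43-46 | 101 46-48 | 103 48-49 | 105 49-52 |
Completion: 100=3  101=48  102=37  103=49  104=40  105=52  106=27  107=32
Turnaround (C−A): 100=3  101=29  102=17  103=34  104=26  105=36  106=15  107=23
Waiting times: 100=0, 101=24, 102=15, 103=27, 104=20, 105=27, 106=9, 107=15
Average waiting = (0+24+15+27+20+27+9+15) / 8 = 137/8 = 17.13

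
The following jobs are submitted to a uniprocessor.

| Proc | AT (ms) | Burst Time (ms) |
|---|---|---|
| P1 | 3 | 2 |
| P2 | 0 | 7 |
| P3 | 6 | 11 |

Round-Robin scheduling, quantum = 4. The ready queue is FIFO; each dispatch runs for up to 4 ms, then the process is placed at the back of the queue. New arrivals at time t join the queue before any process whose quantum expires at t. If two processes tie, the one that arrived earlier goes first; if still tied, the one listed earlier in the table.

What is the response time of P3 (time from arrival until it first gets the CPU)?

Schedule: | P2 0-4 | P1 4-6 | P2 6-9 | P3 9-20 |
Completion: P1=6  P2=9  P3=20
Turnaround (C−A): P1=3  P2=9  P3=14
Response(P3) = first start − arrival = 9 − 6 = 3

3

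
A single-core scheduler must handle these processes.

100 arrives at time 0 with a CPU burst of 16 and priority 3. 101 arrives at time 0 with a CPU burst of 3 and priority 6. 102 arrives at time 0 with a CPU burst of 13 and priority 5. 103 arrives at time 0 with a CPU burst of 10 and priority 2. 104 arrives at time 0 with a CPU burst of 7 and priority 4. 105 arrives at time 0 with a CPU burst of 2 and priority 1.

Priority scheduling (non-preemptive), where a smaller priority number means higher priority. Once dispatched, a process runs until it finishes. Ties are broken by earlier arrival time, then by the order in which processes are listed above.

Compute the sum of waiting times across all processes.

125

Timeline: | 105 0-2 | 103 2-12 | 100 12-28 | 104 28-35 | 102 35-48 | 101 48-51 |
Completion: 100=28  101=51  102=48  103=12  104=35  105=2
Turnaround (C−A): 100=28  101=51  102=48  103=12  104=35  105=2
Waiting = turnaround − burst: 100=12, 101=48, 102=35, 103=2, 104=28, 105=0
Total waiting = 12 + 48 + 35 + 2 + 28 + 0 = 125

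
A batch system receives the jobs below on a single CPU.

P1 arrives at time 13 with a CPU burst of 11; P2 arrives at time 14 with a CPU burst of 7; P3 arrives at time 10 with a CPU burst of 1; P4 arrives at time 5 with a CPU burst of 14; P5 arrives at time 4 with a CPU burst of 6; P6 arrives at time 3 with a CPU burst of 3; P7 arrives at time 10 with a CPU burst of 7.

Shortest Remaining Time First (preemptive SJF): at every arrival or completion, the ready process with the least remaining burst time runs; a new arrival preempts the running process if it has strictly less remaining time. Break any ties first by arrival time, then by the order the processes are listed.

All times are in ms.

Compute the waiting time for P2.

Gantt: | idle 0-3 | P6 3-6 | P5 6-10 | P3 10-11 | P5 11-13 | P7 13-20 | P2 20-27 | P1 27-38 | P4 38-52 |
Completion: P1=38  P2=27  P3=11  P4=52  P5=13  P6=6  P7=20
Turnaround (C−A): P1=25  P2=13  P3=1  P4=47  P5=9  P6=3  P7=10
Waiting(P2) = turnaround − burst = 13 − 7 = 6

6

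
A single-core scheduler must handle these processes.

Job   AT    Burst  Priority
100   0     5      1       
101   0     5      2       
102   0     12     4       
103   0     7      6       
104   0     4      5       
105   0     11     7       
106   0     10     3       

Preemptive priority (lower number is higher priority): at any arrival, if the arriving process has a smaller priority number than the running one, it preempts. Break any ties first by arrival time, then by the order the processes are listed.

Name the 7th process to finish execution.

Timeline: | 100 0-5 | 101 5-10 | 106 10-20 | 102 20-32 | 104 32-36 | 103 36-43 | 105 43-54 |
Completion: 100=5  101=10  102=32  103=43  104=36  105=54  106=20
Turnaround (C−A): 100=5  101=10  102=32  103=43  104=36  105=54  106=20
Finish order: 100 → 101 → 106 → 102 → 104 → 103 → 105

105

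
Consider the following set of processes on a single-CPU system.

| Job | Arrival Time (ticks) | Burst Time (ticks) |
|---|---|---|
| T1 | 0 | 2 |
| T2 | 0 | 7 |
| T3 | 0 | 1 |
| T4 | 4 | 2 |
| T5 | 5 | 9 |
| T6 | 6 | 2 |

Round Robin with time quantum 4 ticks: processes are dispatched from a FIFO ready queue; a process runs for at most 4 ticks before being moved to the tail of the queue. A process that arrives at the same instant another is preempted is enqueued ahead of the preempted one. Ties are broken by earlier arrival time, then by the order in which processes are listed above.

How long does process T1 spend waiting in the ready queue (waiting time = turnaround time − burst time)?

0

Gantt: | T1 0-2 | T2 2-6 | T3 6-7 | T4 7-9 | T5 9-13 | T6 13-15 | T2 15-18 | T5 18-23 |
Completion: T1=2  T2=18  T3=7  T4=9  T5=23  T6=15
Waiting(T1) = turnaround − burst = 2 − 2 = 0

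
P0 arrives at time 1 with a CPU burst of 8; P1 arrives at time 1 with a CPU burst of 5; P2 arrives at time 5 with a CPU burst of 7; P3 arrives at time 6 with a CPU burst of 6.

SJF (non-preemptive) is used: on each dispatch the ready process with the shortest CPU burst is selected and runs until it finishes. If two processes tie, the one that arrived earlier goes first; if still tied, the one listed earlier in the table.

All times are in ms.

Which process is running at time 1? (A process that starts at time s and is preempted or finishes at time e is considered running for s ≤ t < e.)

P1

Timeline: | idle 0-1 | P1 1-6 | P3 6-12 | P2 12-19 | P0 19-27 |
Completion: P0=27  P1=6  P2=19  P3=12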